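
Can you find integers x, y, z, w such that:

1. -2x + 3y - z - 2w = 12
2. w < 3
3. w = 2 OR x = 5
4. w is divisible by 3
Yes

Take x = 5, y = 8, z = 2, w = 0. Substituting into each constraint:
  (1) -2(5) + 3(8) + (-2) - 2(0) = 12 ✓
  (2) 0 < 3 ✓
  (3) x = 5, target 5 ✓ (second branch holds)
  (4) 0 = 3 × 0, remainder 0 ✓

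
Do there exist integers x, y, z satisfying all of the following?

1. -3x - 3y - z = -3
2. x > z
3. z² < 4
Yes

Take x = 1, y = 0, z = 0. Substituting into each constraint:
  (1) -3(1) - 3(0) + 0 = -3 ✓
  (2) 1 > 0 ✓
  (3) z² = (0)² = 0, and 0 < 4 ✓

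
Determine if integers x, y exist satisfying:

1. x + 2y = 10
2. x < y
Yes

Take x = 2, y = 4. Substituting into each constraint:
  (1) 2 + 2(4) = 10 ✓
  (2) 2 < 4 ✓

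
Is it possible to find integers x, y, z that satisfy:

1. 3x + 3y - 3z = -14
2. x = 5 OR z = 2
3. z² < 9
No

Even the single constraint (3x + 3y - 3z = -14) is infeasible over the integers.

  - 3x + 3y - 3z = -14: every term on the left is divisible by 3, so the LHS ≡ 0 (mod 3), but the RHS -14 is not — no integer solution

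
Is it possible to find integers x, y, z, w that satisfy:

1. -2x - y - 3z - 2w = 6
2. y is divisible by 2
Yes

Take x = -3, y = 0, z = 0, w = 0. Substituting into each constraint:
  (1) -2(-3) + 0 - 3(0) - 2(0) = 6 ✓
  (2) 0 = 2 × 0, remainder 0 ✓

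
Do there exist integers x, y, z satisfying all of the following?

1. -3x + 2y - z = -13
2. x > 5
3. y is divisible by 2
Yes

Take x = 6, y = 0, z = -5. Substituting into each constraint:
  (1) -3(6) + 2(0) + 5 = -13 ✓
  (2) 6 > 5 ✓
  (3) 0 = 2 × 0, remainder 0 ✓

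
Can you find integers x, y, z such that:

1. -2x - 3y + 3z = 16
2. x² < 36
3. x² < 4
Yes

Take x = 1, y = 0, z = 6. Substituting into each constraint:
  (1) -2(1) - 3(0) + 3(6) = 16 ✓
  (2) x² = (1)² = 1, and 1 < 36 ✓
  (3) x² = (1)² = 1, and 1 < 4 ✓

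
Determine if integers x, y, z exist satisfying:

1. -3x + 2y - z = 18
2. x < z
Yes

Take x = -2, y = 6, z = 0. Substituting into each constraint:
  (1) -3(-2) + 2(6) + 0 = 18 ✓
  (2) -2 < 0 ✓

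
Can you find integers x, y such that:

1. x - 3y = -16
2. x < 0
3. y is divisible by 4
Yes

Take x = -16, y = 0. Substituting into each constraint:
  (1) (-16) - 3(0) = -16 ✓
  (2) -16 < 0 ✓
  (3) 0 = 4 × 0, remainder 0 ✓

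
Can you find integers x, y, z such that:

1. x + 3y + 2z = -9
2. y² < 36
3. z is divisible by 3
Yes

Take x = -9, y = 0, z = 0. Substituting into each constraint:
  (1) (-9) + 3(0) + 2(0) = -9 ✓
  (2) y² = (0)² = 0, and 0 < 36 ✓
  (3) 0 = 3 × 0, remainder 0 ✓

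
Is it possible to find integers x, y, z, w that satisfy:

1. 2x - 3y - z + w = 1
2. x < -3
Yes

Take x = -4, y = -3, z = 0, w = 0. Substituting into each constraint:
  (1) 2(-4) - 3(-3) + 0 + 0 = 1 ✓
  (2) -4 < -3 ✓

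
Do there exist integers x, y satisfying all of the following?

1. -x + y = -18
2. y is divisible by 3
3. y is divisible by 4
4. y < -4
Yes

Take x = 6, y = -12. Substituting into each constraint:
  (1) (-6) + (-12) = -18 ✓
  (2) -12 = 3 × -4, remainder 0 ✓
  (3) -12 = 4 × -3, remainder 0 ✓
  (4) -12 < -4 ✓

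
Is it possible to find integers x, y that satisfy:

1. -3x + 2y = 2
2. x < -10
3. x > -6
No

A contradictory subset is {x < -10, x > -6}. No integer assignment can satisfy these jointly:

  - x < -10: bounds one variable relative to a constant
  - x > -6: bounds one variable relative to a constant

Direct contradiction: the bounds on x require x ≥ -5 and x ≤ -11 simultaneously, which is empty.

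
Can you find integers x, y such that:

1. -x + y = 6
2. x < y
Yes

Take x = 0, y = 6. Substituting into each constraint:
  (1) 0 + 6 = 6 ✓
  (2) 0 < 6 ✓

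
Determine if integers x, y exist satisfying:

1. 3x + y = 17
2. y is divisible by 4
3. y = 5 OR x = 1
No

The full constraint system is jointly infeasible over the integers. Each constraint and what it forces:

  - 3x + y = 17: is a linear equation tying the variables together
  - y is divisible by 4: restricts y to multiples of 4
  - y = 5 OR x = 1: forces a choice: either y = 5 or x = 1

Split on the disjunction (y = 5 OR x = 1):
  • If y = 5: this contradicts the divisibility constraint — 5 is not a multiple of 4.
  • If x = 1: with x = 1, writing y = 4y', every remaining term of the linear equation is divisible by 4, so the left side is ≡ 0 (mod 4); but the right side 14 ≡ 2 (mod 4). No integers can satisfy it.
Both branches are infeasible, so the system has no integer solution.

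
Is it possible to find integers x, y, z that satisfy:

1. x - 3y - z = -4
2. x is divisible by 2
Yes

Take x = 0, y = 0, z = 4. Substituting into each constraint:
  (1) 0 - 3(0) + (-4) = -4 ✓
  (2) 0 = 2 × 0, remainder 0 ✓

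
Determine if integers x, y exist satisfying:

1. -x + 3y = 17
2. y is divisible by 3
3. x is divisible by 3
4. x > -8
No

A contradictory subset is {-x + 3y = 17, x is divisible by 3}. No integer assignment can satisfy these jointly:

  - -x + 3y = 17: is a linear equation tying the variables together
  - x is divisible by 3: restricts x to multiples of 3

Modular obstruction: writing x = 3x', every remaining term of the linear equation is divisible by 3, so the left side is ≡ 0 (mod 3); but the right side 17 ≡ 2 (mod 3). No integers can satisfy it.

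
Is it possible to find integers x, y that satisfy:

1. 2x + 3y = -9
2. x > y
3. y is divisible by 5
Yes

Take x = 3, y = -5. Substituting into each constraint:
  (1) 2(3) + 3(-5) = -9 ✓
  (2) 3 > -5 ✓
  (3) -5 = 5 × -1, remainder 0 ✓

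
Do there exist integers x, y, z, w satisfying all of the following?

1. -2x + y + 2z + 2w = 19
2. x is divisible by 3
Yes

Take x = 0, y = 1, z = 0, w = 9. Substituting into each constraint:
  (1) -2(0) + 1 + 2(0) + 2(9) = 19 ✓
  (2) 0 = 3 × 0, remainder 0 ✓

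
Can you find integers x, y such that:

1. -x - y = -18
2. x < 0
Yes

Take x = -1, y = 19. Substituting into each constraint:
  (1) 1 + (-19) = -18 ✓
  (2) -1 < 0 ✓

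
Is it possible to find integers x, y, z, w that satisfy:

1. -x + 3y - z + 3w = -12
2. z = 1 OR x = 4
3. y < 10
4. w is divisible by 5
Yes

Take x = 4, y = -3, z = -1, w = 0. Substituting into each constraint:
  (1) (-4) + 3(-3) + 1 + 3(0) = -12 ✓
  (2) x = 4, target 4 ✓ (second branch holds)
  (3) -3 < 10 ✓
  (4) 0 = 5 × 0, remainder 0 ✓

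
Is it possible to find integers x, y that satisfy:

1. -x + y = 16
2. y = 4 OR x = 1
Yes

Take x = 1, y = 17. Substituting into each constraint:
  (1) (-1) + 17 = 16 ✓
  (2) x = 1, target 1 ✓ (second branch holds)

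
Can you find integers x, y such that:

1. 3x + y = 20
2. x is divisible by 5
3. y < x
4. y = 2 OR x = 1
No

The full constraint system is jointly infeasible over the integers. Each constraint and what it forces:

  - 3x + y = 20: is a linear equation tying the variables together
  - x is divisible by 5: restricts x to multiples of 5
  - y < x: bounds one variable relative to another variable
  - y = 2 OR x = 1: forces a choice: either y = 2 or x = 1

Split on the disjunction (y = 2 OR x = 1):
  • If y = 2: with y = 2, writing x = 5x', every remaining term of the linear equation is divisible by 15, so the left side is ≡ 0 (mod 15); but the right side 18 ≡ 3 (mod 15). No integers can satisfy it.
  • If x = 1: this contradicts the divisibility constraint — 1 is not a multiple of 5.
Both branches are infeasible, so the system has no integer solution.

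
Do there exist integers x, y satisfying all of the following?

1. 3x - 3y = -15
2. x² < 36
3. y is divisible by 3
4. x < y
Yes

Take x = -5, y = 0. Substituting into each constraint:
  (1) 3(-5) - 3(0) = -15 ✓
  (2) x² = (-5)² = 25, and 25 < 36 ✓
  (3) 0 = 3 × 0, remainder 0 ✓
  (4) -5 < 0 ✓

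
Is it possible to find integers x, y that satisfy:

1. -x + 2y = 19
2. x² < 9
Yes

Take x = 1, y = 10. Substituting into each constraint:
  (1) (-1) + 2(10) = 19 ✓
  (2) x² = (1)² = 1, and 1 < 9 ✓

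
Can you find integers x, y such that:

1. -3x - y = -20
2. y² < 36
Yes

Take x = 7, y = -1. Substituting into each constraint:
  (1) -3(7) + 1 = -20 ✓
  (2) y² = (-1)² = 1, and 1 < 36 ✓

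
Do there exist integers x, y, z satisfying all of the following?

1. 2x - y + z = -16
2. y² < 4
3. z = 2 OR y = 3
Yes

Take x = -9, y = 0, z = 2. Substituting into each constraint:
  (1) 2(-9) + 0 + 2 = -16 ✓
  (2) y² = (0)² = 0, and 0 < 4 ✓
  (3) z = 2, target 2 ✓ (first branch holds)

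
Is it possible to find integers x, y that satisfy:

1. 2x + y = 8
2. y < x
Yes

Take x = 4, y = 0. Substituting into each constraint:
  (1) 2(4) + 0 = 8 ✓
  (2) 0 < 4 ✓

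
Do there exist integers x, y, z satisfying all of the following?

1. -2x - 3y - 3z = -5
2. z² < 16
Yes

Take x = 1, y = 1, z = 0. Substituting into each constraint:
  (1) -2(1) - 3(1) - 3(0) = -5 ✓
  (2) z² = (0)² = 0, and 0 < 16 ✓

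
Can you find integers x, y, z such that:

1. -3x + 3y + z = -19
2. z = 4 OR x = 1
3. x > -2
Yes

Take x = 1, y = -6, z = 2. Substituting into each constraint:
  (1) -3(1) + 3(-6) + 2 = -19 ✓
  (2) x = 1, target 1 ✓ (second branch holds)
  (3) 1 > -2 ✓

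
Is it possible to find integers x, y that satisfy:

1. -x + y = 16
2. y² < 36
Yes

Take x = -16, y = 0. Substituting into each constraint:
  (1) 16 + 0 = 16 ✓
  (2) y² = (0)² = 0, and 0 < 36 ✓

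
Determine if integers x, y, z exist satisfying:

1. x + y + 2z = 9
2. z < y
Yes

Take x = 8, y = 1, z = 0. Substituting into each constraint:
  (1) 8 + 1 + 2(0) = 9 ✓
  (2) 0 < 1 ✓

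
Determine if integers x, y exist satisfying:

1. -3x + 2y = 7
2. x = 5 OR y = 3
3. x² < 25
No

The full constraint system is jointly infeasible over the integers. Each constraint and what it forces:

  - -3x + 2y = 7: is a linear equation tying the variables together
  - x = 5 OR y = 3: forces a choice: either x = 5 or y = 3
  - x² < 25: restricts x to |x| ≤ 4

Split on the disjunction (x = 5 OR y = 3):
  • If x = 5: this contradicts x² < 25, which requires |x| ≤ 4.
  • If y = 3: with y = 3, every remaining term of the linear equation is divisible by 3, so the left side is ≡ 0 (mod 3); but the right side 1 ≡ 1 (mod 3). No integers can satisfy it.
Both branches are infeasible, so the system has no integer solution.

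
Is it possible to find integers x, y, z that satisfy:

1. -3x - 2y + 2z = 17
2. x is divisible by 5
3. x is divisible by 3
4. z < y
Yes

Take x = -15, y = 0, z = -14. Substituting into each constraint:
  (1) -3(-15) - 2(0) + 2(-14) = 17 ✓
  (2) -15 = 5 × -3, remainder 0 ✓
  (3) -15 = 3 × -5, remainder 0 ✓
  (4) -14 < 0 ✓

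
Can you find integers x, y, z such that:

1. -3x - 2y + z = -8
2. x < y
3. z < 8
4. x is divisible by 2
Yes

Take x = 0, y = 1, z = -6. Substituting into each constraint:
  (1) -3(0) - 2(1) + (-6) = -8 ✓
  (2) 0 < 1 ✓
  (3) -6 < 8 ✓
  (4) 0 = 2 × 0, remainder 0 ✓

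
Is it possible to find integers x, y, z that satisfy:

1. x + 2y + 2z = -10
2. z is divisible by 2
Yes

Take x = -10, y = 0, z = 0. Substituting into each constraint:
  (1) (-10) + 2(0) + 2(0) = -10 ✓
  (2) 0 = 2 × 0, remainder 0 ✓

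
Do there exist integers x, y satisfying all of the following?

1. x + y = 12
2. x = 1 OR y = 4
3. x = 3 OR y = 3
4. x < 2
No

A contradictory subset is {x + y = 12, x = 3 OR y = 3, x < 2}. No integer assignment can satisfy these jointly:

  - x + y = 12: is a linear equation tying the variables together
  - x = 3 OR y = 3: forces a choice: either x = 3 or y = 3
  - x < 2: bounds one variable relative to a constant

Split on the disjunction (x = 3 OR y = 3):
  • If x = 3: this contradicts the bound x ≤ 1.
  • If y = 3: the equation forces x = 9, which contradicts the bound x ≤ 1.
Both branches are infeasible, so the system has no integer solution.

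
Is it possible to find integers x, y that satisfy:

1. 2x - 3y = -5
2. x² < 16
Yes

Take x = -1, y = 1. Substituting into each constraint:
  (1) 2(-1) - 3(1) = -5 ✓
  (2) x² = (-1)² = 1, and 1 < 16 ✓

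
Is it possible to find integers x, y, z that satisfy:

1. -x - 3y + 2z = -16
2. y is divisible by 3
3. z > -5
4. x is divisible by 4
Yes

Take x = 8, y = 0, z = -4. Substituting into each constraint:
  (1) (-8) - 3(0) + 2(-4) = -16 ✓
  (2) 0 = 3 × 0, remainder 0 ✓
  (3) -4 > -5 ✓
  (4) 8 = 4 × 2, remainder 0 ✓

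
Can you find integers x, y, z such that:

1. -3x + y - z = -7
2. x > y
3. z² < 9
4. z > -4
Yes

Take x = 3, y = 2, z = 0. Substituting into each constraint:
  (1) -3(3) + 2 + 0 = -7 ✓
  (2) 3 > 2 ✓
  (3) z² = (0)² = 0, and 0 < 9 ✓
  (4) 0 > -4 ✓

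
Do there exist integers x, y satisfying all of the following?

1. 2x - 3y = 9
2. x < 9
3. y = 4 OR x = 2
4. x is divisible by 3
No

A contradictory subset is {2x - 3y = 9, x < 9, y = 4 OR x = 2}. No integer assignment can satisfy these jointly:

  - 2x - 3y = 9: is a linear equation tying the variables together
  - x < 9: bounds one variable relative to a constant
  - y = 4 OR x = 2: forces a choice: either y = 4 or x = 2

Split on the disjunction (y = 4 OR x = 2):
  • If y = 4: with y = 4, every remaining term of the linear equation is divisible by 2, so the left side is ≡ 0 (mod 2); but the right side 21 ≡ 1 (mod 2). No integers can satisfy it.
  • If x = 2: with x = 2, every remaining term of the linear equation is divisible by 3, so the left side is ≡ 0 (mod 3); but the right side 5 ≡ 2 (mod 3). No integers can satisfy it.
Both branches are infeasible, so the system has no integer solution.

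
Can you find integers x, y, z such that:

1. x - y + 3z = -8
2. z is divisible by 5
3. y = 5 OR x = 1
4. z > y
Yes

Take x = -33, y = 5, z = 10. Substituting into each constraint:
  (1) (-33) + (-5) + 3(10) = -8 ✓
  (2) 10 = 5 × 2, remainder 0 ✓
  (3) y = 5, target 5 ✓ (first branch holds)
  (4) 10 > 5 ✓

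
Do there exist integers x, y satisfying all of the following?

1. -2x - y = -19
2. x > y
Yes

Take x = 7, y = 5. Substituting into each constraint:
  (1) -2(7) + (-5) = -19 ✓
  (2) 7 > 5 ✓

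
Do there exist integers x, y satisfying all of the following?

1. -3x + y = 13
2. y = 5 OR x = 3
Yes

Take x = 3, y = 22. Substituting into each constraint:
  (1) -3(3) + 22 = 13 ✓
  (2) x = 3, target 3 ✓ (second branch holds)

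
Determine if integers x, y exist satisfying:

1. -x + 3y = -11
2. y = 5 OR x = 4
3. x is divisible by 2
Yes

Take x = 26, y = 5. Substituting into each constraint:
  (1) (-26) + 3(5) = -11 ✓
  (2) y = 5, target 5 ✓ (first branch holds)
  (3) 26 = 2 × 13, remainder 0 ✓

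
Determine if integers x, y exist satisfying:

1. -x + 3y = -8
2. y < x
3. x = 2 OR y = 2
Yes

Take x = 2, y = -2. Substituting into each constraint:
  (1) (-2) + 3(-2) = -8 ✓
  (2) -2 < 2 ✓
  (3) x = 2, target 2 ✓ (first branch holds)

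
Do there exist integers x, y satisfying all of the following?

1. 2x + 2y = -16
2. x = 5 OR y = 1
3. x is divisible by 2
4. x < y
No

The full constraint system is jointly infeasible over the integers. Each constraint and what it forces:

  - 2x + 2y = -16: is a linear equation tying the variables together
  - x = 5 OR y = 1: forces a choice: either x = 5 or y = 1
  - x is divisible by 2: restricts x to multiples of 2
  - x < y: bounds one variable relative to another variable

Split on the disjunction (x = 5 OR y = 1):
  • If x = 5: this contradicts the divisibility constraint — 5 is not a multiple of 2.
  • If y = 1: with y = 1, writing x = 2x', every remaining term of the linear equation is divisible by 4, so the left side is ≡ 0 (mod 4); but the right side -18 ≡ 2 (mod 4). No integers can satisfy it.
Both branches are infeasible, so the system has no integer solution.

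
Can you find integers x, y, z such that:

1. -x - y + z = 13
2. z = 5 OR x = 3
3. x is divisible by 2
Yes

Take x = 0, y = -8, z = 5. Substituting into each constraint:
  (1) 0 + 8 + 5 = 13 ✓
  (2) z = 5, target 5 ✓ (first branch holds)
  (3) 0 = 2 × 0, remainder 0 ✓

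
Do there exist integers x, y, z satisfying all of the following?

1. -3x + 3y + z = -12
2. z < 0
Yes

Take x = 0, y = -3, z = -3. Substituting into each constraint:
  (1) -3(0) + 3(-3) + (-3) = -12 ✓
  (2) -3 < 0 ✓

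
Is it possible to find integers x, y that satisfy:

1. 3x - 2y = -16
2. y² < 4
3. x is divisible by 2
Yes

Take x = -6, y = -1. Substituting into each constraint:
  (1) 3(-6) - 2(-1) = -16 ✓
  (2) y² = (-1)² = 1, and 1 < 4 ✓
  (3) -6 = 2 × -3, remainder 0 ✓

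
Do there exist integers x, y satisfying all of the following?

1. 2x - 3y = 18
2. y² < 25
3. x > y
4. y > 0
Yes

Take x = 12, y = 2. Substituting into each constraint:
  (1) 2(12) - 3(2) = 18 ✓
  (2) y² = (2)² = 4, and 4 < 25 ✓
  (3) 12 > 2 ✓
  (4) 2 > 0 ✓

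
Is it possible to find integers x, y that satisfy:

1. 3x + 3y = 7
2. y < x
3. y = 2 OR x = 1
No

Even the single constraint (3x + 3y = 7) is infeasible over the integers.

  - 3x + 3y = 7: every term on the left is divisible by 3, so the LHS ≡ 0 (mod 3), but the RHS 7 is not — no integer solution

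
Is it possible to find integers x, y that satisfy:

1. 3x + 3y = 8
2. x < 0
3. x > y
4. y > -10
No

Even the single constraint (3x + 3y = 8) is infeasible over the integers.

  - 3x + 3y = 8: every term on the left is divisible by 3, so the LHS ≡ 0 (mod 3), but the RHS 8 is not — no integer solution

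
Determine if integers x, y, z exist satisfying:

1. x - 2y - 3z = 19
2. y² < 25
Yes

Take x = 1, y = 0, z = -6. Substituting into each constraint:
  (1) 1 - 2(0) - 3(-6) = 19 ✓
  (2) y² = (0)² = 0, and 0 < 25 ✓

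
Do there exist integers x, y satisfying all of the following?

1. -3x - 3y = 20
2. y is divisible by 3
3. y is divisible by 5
No

Even the single constraint (-3x - 3y = 20) is infeasible over the integers.

  - -3x - 3y = 20: every term on the left is divisible by 3, so the LHS ≡ 0 (mod 3), but the RHS 20 is not — no integer solution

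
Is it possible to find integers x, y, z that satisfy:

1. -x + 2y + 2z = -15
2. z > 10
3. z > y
Yes

Take x = 37, y = 0, z = 11. Substituting into each constraint:
  (1) (-37) + 2(0) + 2(11) = -15 ✓
  (2) 11 > 10 ✓
  (3) 11 > 0 ✓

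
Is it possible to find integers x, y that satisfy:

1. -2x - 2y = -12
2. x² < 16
Yes

Take x = 0, y = 6. Substituting into each constraint:
  (1) -2(0) - 2(6) = -12 ✓
  (2) x² = (0)² = 0, and 0 < 16 ✓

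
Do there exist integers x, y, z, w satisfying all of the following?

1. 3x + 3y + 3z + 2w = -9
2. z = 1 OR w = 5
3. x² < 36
Yes

Take x = -4, y = 0, z = 1, w = 0. Substituting into each constraint:
  (1) 3(-4) + 3(0) + 3(1) + 2(0) = -9 ✓
  (2) z = 1, target 1 ✓ (first branch holds)
  (3) x² = (-4)² = 16, and 16 < 36 ✓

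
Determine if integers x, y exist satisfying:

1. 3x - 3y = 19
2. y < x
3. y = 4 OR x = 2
No

Even the single constraint (3x - 3y = 19) is infeasible over the integers.

  - 3x - 3y = 19: every term on the left is divisible by 3, so the LHS ≡ 0 (mod 3), but the RHS 19 is not — no integer solution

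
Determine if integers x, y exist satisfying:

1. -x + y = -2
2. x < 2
Yes

Take x = 1, y = -1. Substituting into each constraint:
  (1) (-1) + (-1) = -2 ✓
  (2) 1 < 2 ✓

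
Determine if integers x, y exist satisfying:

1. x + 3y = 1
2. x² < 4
Yes

Take x = 1, y = 0. Substituting into each constraint:
  (1) 1 + 3(0) = 1 ✓
  (2) x² = (1)² = 1, and 1 < 4 ✓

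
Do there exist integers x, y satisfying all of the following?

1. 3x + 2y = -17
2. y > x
Yes

Take x = -7, y = 2. Substituting into each constraint:
  (1) 3(-7) + 2(2) = -17 ✓
  (2) 2 > -7 ✓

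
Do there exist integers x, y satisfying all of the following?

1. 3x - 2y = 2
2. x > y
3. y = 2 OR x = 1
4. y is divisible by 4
No

A contradictory subset is {3x - 2y = 2, x > y, y = 2 OR x = 1}. No integer assignment can satisfy these jointly:

  - 3x - 2y = 2: is a linear equation tying the variables together
  - x > y: bounds one variable relative to another variable
  - y = 2 OR x = 1: forces a choice: either y = 2 or x = 1

Split on the disjunction (y = 2 OR x = 1):
  • If y = 2: the equation forces x = 2, giving (y, x) = (2, 2), which violates x > y.
  • If x = 1: with x = 1, every remaining term of the linear equation is divisible by 2, so the left side is ≡ 0 (mod 2); but the right side -1 ≡ 1 (mod 2). No integers can satisfy it.
Both branches are infeasible, so the system has no integer solution.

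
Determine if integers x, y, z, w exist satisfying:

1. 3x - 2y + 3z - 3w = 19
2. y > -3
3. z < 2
Yes

Take x = 0, y = -2, z = 0, w = -5. Substituting into each constraint:
  (1) 3(0) - 2(-2) + 3(0) - 3(-5) = 19 ✓
  (2) -2 > -3 ✓
  (3) 0 < 2 ✓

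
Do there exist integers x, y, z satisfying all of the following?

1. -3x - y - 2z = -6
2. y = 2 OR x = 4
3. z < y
Yes

Take x = 2, y = 2, z = -1. Substituting into each constraint:
  (1) -3(2) + (-2) - 2(-1) = -6 ✓
  (2) y = 2, target 2 ✓ (first branch holds)
  (3) -1 < 2 ✓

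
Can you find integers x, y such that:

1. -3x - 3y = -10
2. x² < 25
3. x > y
No

Even the single constraint (-3x - 3y = -10) is infeasible over the integers.

  - -3x - 3y = -10: every term on the left is divisible by 3, so the LHS ≡ 0 (mod 3), but the RHS -10 is not — no integer solution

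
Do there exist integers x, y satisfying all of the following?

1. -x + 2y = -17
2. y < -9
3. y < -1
Yes

Take x = -3, y = -10. Substituting into each constraint:
  (1) 3 + 2(-10) = -17 ✓
  (2) -10 < -9 ✓
  (3) -10 < -1 ✓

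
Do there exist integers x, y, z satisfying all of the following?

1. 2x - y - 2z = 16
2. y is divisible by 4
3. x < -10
Yes

Take x = -11, y = 0, z = -19. Substituting into each constraint:
  (1) 2(-11) + 0 - 2(-19) = 16 ✓
  (2) 0 = 4 × 0, remainder 0 ✓
  (3) -11 < -10 ✓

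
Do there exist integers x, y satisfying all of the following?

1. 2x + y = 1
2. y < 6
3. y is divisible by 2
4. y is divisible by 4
No

A contradictory subset is {2x + y = 1, y is divisible by 2}. No integer assignment can satisfy these jointly:

  - 2x + y = 1: is a linear equation tying the variables together
  - y is divisible by 2: restricts y to multiples of 2

Modular obstruction: writing y = 2y', every remaining term of the linear equation is divisible by 2, so the left side is ≡ 0 (mod 2); but the right side 1 ≡ 1 (mod 2). No integers can satisfy it.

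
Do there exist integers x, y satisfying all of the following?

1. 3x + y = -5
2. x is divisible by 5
Yes

Take x = 0, y = -5. Substituting into each constraint:
  (1) 3(0) + (-5) = -5 ✓
  (2) 0 = 5 × 0, remainder 0 ✓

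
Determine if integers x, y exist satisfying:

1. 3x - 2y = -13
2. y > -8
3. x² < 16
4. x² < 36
Yes

Take x = 1, y = 8. Substituting into each constraint:
  (1) 3(1) - 2(8) = -13 ✓
  (2) 8 > -8 ✓
  (3) x² = (1)² = 1, and 1 < 16 ✓
  (4) x² = (1)² = 1, and 1 < 36 ✓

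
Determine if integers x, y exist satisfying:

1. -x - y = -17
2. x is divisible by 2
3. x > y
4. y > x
No

A contradictory subset is {x > y, y > x}. No integer assignment can satisfy these jointly:

  - x > y: bounds one variable relative to another variable
  - y > x: bounds one variable relative to another variable

Direct contradiction: x > y and y > x cannot both hold.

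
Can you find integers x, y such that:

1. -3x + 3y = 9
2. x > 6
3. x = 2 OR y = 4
No

The full constraint system is jointly infeasible over the integers. Each constraint and what it forces:

  - -3x + 3y = 9: is a linear equation tying the variables together
  - x > 6: bounds one variable relative to a constant
  - x = 2 OR y = 4: forces a choice: either x = 2 or y = 4

Split on the disjunction (x = 2 OR y = 4):
  • If x = 2: this contradicts the bound x ≥ 7.
  • If y = 4: the equation forces x = 1, which contradicts the bound x ≥ 7.
Both branches are infeasible, so the system has no integer solution.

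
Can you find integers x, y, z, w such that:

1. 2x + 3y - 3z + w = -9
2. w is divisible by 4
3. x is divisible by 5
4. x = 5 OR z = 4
Yes

Take x = 0, y = 1, z = 4, w = 0. Substituting into each constraint:
  (1) 2(0) + 3(1) - 3(4) + 0 = -9 ✓
  (2) 0 = 4 × 0, remainder 0 ✓
  (3) 0 = 5 × 0, remainder 0 ✓
  (4) z = 4, target 4 ✓ (second branch holds)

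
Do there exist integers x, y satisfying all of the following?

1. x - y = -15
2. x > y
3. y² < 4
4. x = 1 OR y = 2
No

A contradictory subset is {x - y = -15, x > y}. No integer assignment can satisfy these jointly:

  - x - y = -15: is a linear equation tying the variables together
  - x > y: bounds one variable relative to another variable

From the equation, x − y = -15, i.e. x − y = -15; but x > y requires x − y ≥ 1. Contradiction.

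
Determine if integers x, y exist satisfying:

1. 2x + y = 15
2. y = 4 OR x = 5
Yes

Take x = 5, y = 5. Substituting into each constraint:
  (1) 2(5) + 5 = 15 ✓
  (2) x = 5, target 5 ✓ (second branch holds)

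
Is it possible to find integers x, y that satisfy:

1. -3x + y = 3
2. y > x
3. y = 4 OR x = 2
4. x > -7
Yes

Take x = 2, y = 9. Substituting into each constraint:
  (1) -3(2) + 9 = 3 ✓
  (2) 9 > 2 ✓
  (3) x = 2, target 2 ✓ (second branch holds)
  (4) 2 > -7 ✓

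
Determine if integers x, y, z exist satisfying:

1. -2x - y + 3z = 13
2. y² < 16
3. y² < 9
Yes

Take x = 1, y = 0, z = 5. Substituting into each constraint:
  (1) -2(1) + 0 + 3(5) = 13 ✓
  (2) y² = (0)² = 0, and 0 < 16 ✓
  (3) y² = (0)² = 0, and 0 < 9 ✓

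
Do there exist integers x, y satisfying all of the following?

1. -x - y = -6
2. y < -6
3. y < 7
Yes

Take x = 13, y = -7. Substituting into each constraint:
  (1) (-13) + 7 = -6 ✓
  (2) -7 < -6 ✓
  (3) -7 < 7 ✓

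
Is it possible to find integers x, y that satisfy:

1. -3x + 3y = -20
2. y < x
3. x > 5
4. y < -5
No

Even the single constraint (-3x + 3y = -20) is infeasible over the integers.

  - -3x + 3y = -20: every term on the left is divisible by 3, so the LHS ≡ 0 (mod 3), but the RHS -20 is not — no integer solution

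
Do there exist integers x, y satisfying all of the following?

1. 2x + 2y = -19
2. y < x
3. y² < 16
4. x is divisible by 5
No

Even the single constraint (2x + 2y = -19) is infeasible over the integers.

  - 2x + 2y = -19: every term on the left is divisible by 2, so the LHS ≡ 0 (mod 2), but the RHS -19 is not — no integer solution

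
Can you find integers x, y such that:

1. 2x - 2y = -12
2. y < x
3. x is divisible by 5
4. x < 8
No

A contradictory subset is {2x - 2y = -12, y < x}. No integer assignment can satisfy these jointly:

  - 2x - 2y = -12: is a linear equation tying the variables together
  - y < x: bounds one variable relative to another variable

From the equation, x − y = -6, i.e. x − y = -6; but x > y requires x − y ≥ 1. Contradiction.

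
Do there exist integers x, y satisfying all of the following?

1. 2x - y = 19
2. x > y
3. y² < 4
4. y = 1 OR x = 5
Yes

Take x = 10, y = 1. Substituting into each constraint:
  (1) 2(10) + (-1) = 19 ✓
  (2) 10 > 1 ✓
  (3) y² = (1)² = 1, and 1 < 4 ✓
  (4) y = 1, target 1 ✓ (first branch holds)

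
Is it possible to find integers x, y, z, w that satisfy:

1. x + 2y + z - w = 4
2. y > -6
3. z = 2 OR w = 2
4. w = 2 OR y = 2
Yes

Take x = 0, y = 3, z = 0, w = 2. Substituting into each constraint:
  (1) 0 + 2(3) + 0 + (-2) = 4 ✓
  (2) 3 > -6 ✓
  (3) w = 2, target 2 ✓ (second branch holds)
  (4) w = 2, target 2 ✓ (first branch holds)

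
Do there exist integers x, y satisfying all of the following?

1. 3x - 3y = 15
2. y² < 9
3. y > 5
No

A contradictory subset is {y² < 9, y > 5}. No integer assignment can satisfy these jointly:

  - y² < 9: restricts y to |y| ≤ 2
  - y > 5: bounds one variable relative to a constant

Direct contradiction: the bounds on y require y ≥ 6 and y ≤ 2 simultaneously, which is empty.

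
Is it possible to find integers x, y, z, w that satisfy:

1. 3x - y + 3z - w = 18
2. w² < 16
Yes

Take x = 6, y = 0, z = 0, w = 0. Substituting into each constraint:
  (1) 3(6) + 0 + 3(0) + 0 = 18 ✓
  (2) w² = (0)² = 0, and 0 < 16 ✓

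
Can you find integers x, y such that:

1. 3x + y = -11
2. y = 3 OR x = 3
Yes

Take x = 3, y = -20. Substituting into each constraint:
  (1) 3(3) + (-20) = -11 ✓
  (2) x = 3, target 3 ✓ (second branch holds)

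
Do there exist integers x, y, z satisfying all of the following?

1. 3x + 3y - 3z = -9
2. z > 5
Yes

Take x = 0, y = 3, z = 6. Substituting into each constraint:
  (1) 3(0) + 3(3) - 3(6) = -9 ✓
  (2) 6 > 5 ✓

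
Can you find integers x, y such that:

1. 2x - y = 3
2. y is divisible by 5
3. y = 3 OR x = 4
Yes

Take x = 4, y = 5. Substituting into each constraint:
  (1) 2(4) + (-5) = 3 ✓
  (2) 5 = 5 × 1, remainder 0 ✓
  (3) x = 4, target 4 ✓ (second branch holds)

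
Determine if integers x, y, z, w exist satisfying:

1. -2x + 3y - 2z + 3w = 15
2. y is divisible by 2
Yes

Take x = 0, y = 0, z = -6, w = 1. Substituting into each constraint:
  (1) -2(0) + 3(0) - 2(-6) + 3(1) = 15 ✓
  (2) 0 = 2 × 0, remainder 0 ✓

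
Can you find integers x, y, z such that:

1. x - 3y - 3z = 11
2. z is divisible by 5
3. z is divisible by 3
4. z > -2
Yes

Take x = 11, y = 0, z = 0. Substituting into each constraint:
  (1) 11 - 3(0) - 3(0) = 11 ✓
  (2) 0 = 5 × 0, remainder 0 ✓
  (3) 0 = 3 × 0, remainder 0 ✓
  (4) 0 > -2 ✓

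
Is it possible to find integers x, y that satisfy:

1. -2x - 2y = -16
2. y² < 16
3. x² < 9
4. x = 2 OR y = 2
No

A contradictory subset is {-2x - 2y = -16, y² < 16, x² < 9}. No integer assignment can satisfy these jointly:

  - -2x - 2y = -16: is a linear equation tying the variables together
  - y² < 16: restricts y to |y| ≤ 3
  - x² < 9: restricts x to |x| ≤ 2

Range argument: with x ∈ [-2, 2], y ∈ [-3, 3], the left side of the equation is at least -10, but the right side is -16 < -10. No integer solution exists.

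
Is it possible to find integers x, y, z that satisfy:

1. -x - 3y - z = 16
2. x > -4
Yes

Take x = 2, y = -6, z = 0. Substituting into each constraint:
  (1) (-2) - 3(-6) + 0 = 16 ✓
  (2) 2 > -4 ✓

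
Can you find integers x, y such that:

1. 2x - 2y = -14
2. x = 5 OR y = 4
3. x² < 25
Yes

Take x = -3, y = 4. Substituting into each constraint:
  (1) 2(-3) - 2(4) = -14 ✓
  (2) y = 4, target 4 ✓ (second branch holds)
  (3) x² = (-3)² = 9, and 9 < 25 ✓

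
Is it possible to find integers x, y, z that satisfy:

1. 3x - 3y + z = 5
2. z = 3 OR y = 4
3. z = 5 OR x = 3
Yes

Take x = 3, y = 4, z = 8. Substituting into each constraint:
  (1) 3(3) - 3(4) + 8 = 5 ✓
  (2) y = 4, target 4 ✓ (second branch holds)
  (3) x = 3, target 3 ✓ (second branch holds)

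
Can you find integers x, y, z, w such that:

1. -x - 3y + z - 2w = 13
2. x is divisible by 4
Yes

Take x = 0, y = 1, z = 0, w = -8. Substituting into each constraint:
  (1) 0 - 3(1) + 0 - 2(-8) = 13 ✓
  (2) 0 = 4 × 0, remainder 0 ✓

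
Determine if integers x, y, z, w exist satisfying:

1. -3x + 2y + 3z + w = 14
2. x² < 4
Yes

Take x = 0, y = 0, z = 0, w = 14. Substituting into each constraint:
  (1) -3(0) + 2(0) + 3(0) + 14 = 14 ✓
  (2) x² = (0)² = 0, and 0 < 4 ✓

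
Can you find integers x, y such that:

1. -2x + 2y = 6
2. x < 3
Yes

Take x = 0, y = 3. Substituting into each constraint:
  (1) -2(0) + 2(3) = 6 ✓
  (2) 0 < 3 ✓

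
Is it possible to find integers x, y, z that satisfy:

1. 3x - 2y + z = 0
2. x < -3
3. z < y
Yes

Take x = -4, y = -13, z = -14. Substituting into each constraint:
  (1) 3(-4) - 2(-13) + (-14) = 0 ✓
  (2) -4 < -3 ✓
  (3) -14 < -13 ✓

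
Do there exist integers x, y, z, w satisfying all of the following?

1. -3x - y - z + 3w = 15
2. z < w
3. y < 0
Yes

Take x = 0, y = -12, z = 0, w = 1. Substituting into each constraint:
  (1) -3(0) + 12 + 0 + 3(1) = 15 ✓
  (2) 0 < 1 ✓
  (3) -12 < 0 ✓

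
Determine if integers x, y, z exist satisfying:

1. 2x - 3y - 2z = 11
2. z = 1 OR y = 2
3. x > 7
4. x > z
Yes

Take x = 8, y = 1, z = 1. Substituting into each constraint:
  (1) 2(8) - 3(1) - 2(1) = 11 ✓
  (2) z = 1, target 1 ✓ (first branch holds)
  (3) 8 > 7 ✓
  (4) 8 > 1 ✓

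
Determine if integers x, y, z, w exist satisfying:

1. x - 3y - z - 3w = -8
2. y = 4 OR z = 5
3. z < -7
Yes

Take x = 0, y = 4, z = -10, w = 2. Substituting into each constraint:
  (1) 0 - 3(4) + 10 - 3(2) = -8 ✓
  (2) y = 4, target 4 ✓ (first branch holds)
  (3) -10 < -7 ✓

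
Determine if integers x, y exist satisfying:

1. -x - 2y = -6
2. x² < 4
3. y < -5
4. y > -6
No

A contradictory subset is {y < -5, y > -6}. No integer assignment can satisfy these jointly:

  - y < -5: bounds one variable relative to a constant
  - y > -6: bounds one variable relative to a constant

Direct contradiction: the bounds on y require y ≥ -5 and y ≤ -6 simultaneously, which is empty.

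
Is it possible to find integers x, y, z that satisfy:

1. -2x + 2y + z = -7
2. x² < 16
Yes

Take x = 0, y = 0, z = -7. Substituting into each constraint:
  (1) -2(0) + 2(0) + (-7) = -7 ✓
  (2) x² = (0)² = 0, and 0 < 16 ✓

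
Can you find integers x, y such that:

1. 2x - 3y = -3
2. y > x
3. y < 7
Yes

Take x = 0, y = 1. Substituting into each constraint:
  (1) 2(0) - 3(1) = -3 ✓
  (2) 1 > 0 ✓
  (3) 1 < 7 ✓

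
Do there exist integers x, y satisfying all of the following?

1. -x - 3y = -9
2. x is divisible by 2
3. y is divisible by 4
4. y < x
No

A contradictory subset is {-x - 3y = -9, x is divisible by 2, y is divisible by 4}. No integer assignment can satisfy these jointly:

  - -x - 3y = -9: is a linear equation tying the variables together
  - x is divisible by 2: restricts x to multiples of 2
  - y is divisible by 4: restricts y to multiples of 4

Modular obstruction: writing x = 2x' and writing y = 4y', every remaining term of the linear equation is divisible by 2, so the left side is ≡ 0 (mod 2); but the right side -9 ≡ 1 (mod 2). No integers can satisfy it.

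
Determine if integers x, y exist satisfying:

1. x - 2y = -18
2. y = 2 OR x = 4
Yes

Take x = -14, y = 2. Substituting into each constraint:
  (1) (-14) - 2(2) = -18 ✓
  (2) y = 2, target 2 ✓ (first branch holds)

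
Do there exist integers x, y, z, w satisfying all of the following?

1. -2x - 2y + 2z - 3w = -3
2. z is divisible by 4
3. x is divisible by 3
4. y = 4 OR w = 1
Yes

Take x = 0, y = 4, z = -8, w = -7. Substituting into each constraint:
  (1) -2(0) - 2(4) + 2(-8) - 3(-7) = -3 ✓
  (2) -8 = 4 × -2, remainder 0 ✓
  (3) 0 = 3 × 0, remainder 0 ✓
  (4) y = 4, target 4 ✓ (first branch holds)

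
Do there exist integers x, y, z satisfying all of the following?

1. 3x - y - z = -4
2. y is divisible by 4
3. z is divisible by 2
Yes

Take x = 0, y = 0, z = 4. Substituting into each constraint:
  (1) 3(0) + 0 + (-4) = -4 ✓
  (2) 0 = 4 × 0, remainder 0 ✓
  (3) 4 = 2 × 2, remainder 0 ✓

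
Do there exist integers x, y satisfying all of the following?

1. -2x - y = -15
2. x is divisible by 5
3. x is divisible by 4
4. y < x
Yes

Take x = 20, y = -25. Substituting into each constraint:
  (1) -2(20) + 25 = -15 ✓
  (2) 20 = 5 × 4, remainder 0 ✓
  (3) 20 = 4 × 5, remainder 0 ✓
  (4) -25 < 20 ✓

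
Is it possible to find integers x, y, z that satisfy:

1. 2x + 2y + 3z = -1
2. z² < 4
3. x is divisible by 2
Yes

Take x = -2, y = 0, z = 1. Substituting into each constraint:
  (1) 2(-2) + 2(0) + 3(1) = -1 ✓
  (2) z² = (1)² = 1, and 1 < 4 ✓
  (3) -2 = 2 × -1, remainder 0 ✓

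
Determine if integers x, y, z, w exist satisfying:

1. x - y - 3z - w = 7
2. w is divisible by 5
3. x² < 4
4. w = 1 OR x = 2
No

A contradictory subset is {w is divisible by 5, x² < 4, w = 1 OR x = 2}. No integer assignment can satisfy these jointly:

  - w is divisible by 5: restricts w to multiples of 5
  - x² < 4: restricts x to |x| ≤ 1
  - w = 1 OR x = 2: forces a choice: either w = 1 or x = 2

Split on the disjunction (w = 1 OR x = 2):
  • If w = 1: this contradicts the divisibility constraint — 1 is not a multiple of 5.
  • If x = 2: this contradicts x² < 4, which requires |x| ≤ 1.
Both branches are infeasible, so the system has no integer solution.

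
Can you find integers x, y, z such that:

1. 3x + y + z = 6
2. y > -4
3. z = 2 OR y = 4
Yes

Take x = 0, y = 4, z = 2. Substituting into each constraint:
  (1) 3(0) + 4 + 2 = 6 ✓
  (2) 4 > -4 ✓
  (3) z = 2, target 2 ✓ (first branch holds)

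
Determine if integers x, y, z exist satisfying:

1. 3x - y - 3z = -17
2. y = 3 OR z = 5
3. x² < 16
Yes

Take x = 1, y = 5, z = 5. Substituting into each constraint:
  (1) 3(1) + (-5) - 3(5) = -17 ✓
  (2) z = 5, target 5 ✓ (second branch holds)
  (3) x² = (1)² = 1, and 1 < 16 ✓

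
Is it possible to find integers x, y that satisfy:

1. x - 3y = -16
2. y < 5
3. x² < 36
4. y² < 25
Yes

Take x = -4, y = 4. Substituting into each constraint:
  (1) (-4) - 3(4) = -16 ✓
  (2) 4 < 5 ✓
  (3) x² = (-4)² = 16, and 16 < 36 ✓
  (4) y² = (4)² = 16, and 16 < 25 ✓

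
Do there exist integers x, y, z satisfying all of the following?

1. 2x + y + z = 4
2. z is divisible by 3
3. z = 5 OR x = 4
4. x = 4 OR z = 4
Yes

Take x = 4, y = -4, z = 0. Substituting into each constraint:
  (1) 2(4) + (-4) + 0 = 4 ✓
  (2) 0 = 3 × 0, remainder 0 ✓
  (3) x = 4, target 4 ✓ (second branch holds)
  (4) x = 4, target 4 ✓ (first branch holds)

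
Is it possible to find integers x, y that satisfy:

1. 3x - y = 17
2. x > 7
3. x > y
Yes

Take x = 8, y = 7. Substituting into each constraint:
  (1) 3(8) + (-7) = 17 ✓
  (2) 8 > 7 ✓
  (3) 8 > 7 ✓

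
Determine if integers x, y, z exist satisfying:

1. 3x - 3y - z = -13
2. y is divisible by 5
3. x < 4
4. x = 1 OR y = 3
Yes

Take x = 1, y = 0, z = 16. Substituting into each constraint:
  (1) 3(1) - 3(0) + (-16) = -13 ✓
  (2) 0 = 5 × 0, remainder 0 ✓
  (3) 1 < 4 ✓
  (4) x = 1, target 1 ✓ (first branch holds)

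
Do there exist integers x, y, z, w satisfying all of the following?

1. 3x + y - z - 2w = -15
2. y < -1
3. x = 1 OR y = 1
Yes

Take x = 1, y = -18, z = 0, w = 0. Substituting into each constraint:
  (1) 3(1) + (-18) + 0 - 2(0) = -15 ✓
  (2) -18 < -1 ✓
  (3) x = 1, target 1 ✓ (first branch holds)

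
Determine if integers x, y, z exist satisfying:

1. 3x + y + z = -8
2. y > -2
Yes

Take x = -3, y = 1, z = 0. Substituting into each constraint:
  (1) 3(-3) + 1 + 0 = -8 ✓
  (2) 1 > -2 ✓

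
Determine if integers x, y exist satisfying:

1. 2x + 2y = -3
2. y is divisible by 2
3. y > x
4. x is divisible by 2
No

Even the single constraint (2x + 2y = -3) is infeasible over the integers.

  - 2x + 2y = -3: every term on the left is divisible by 2, so the LHS ≡ 0 (mod 2), but the RHS -3 is not — no integer solution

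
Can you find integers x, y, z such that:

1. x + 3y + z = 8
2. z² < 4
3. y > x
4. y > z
Yes

Take x = 1, y = 2, z = 1. Substituting into each constraint:
  (1) 1 + 3(2) + 1 = 8 ✓
  (2) z² = (1)² = 1, and 1 < 4 ✓
  (3) 2 > 1 ✓
  (4) 2 > 1 ✓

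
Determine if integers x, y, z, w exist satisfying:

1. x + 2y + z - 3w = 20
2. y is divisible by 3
Yes

Take x = 0, y = 0, z = 20, w = 0. Substituting into each constraint:
  (1) 0 + 2(0) + 20 - 3(0) = 20 ✓
  (2) 0 = 3 × 0, remainder 0 ✓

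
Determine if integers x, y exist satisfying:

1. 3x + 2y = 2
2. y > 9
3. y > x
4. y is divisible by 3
No

A contradictory subset is {3x + 2y = 2, y is divisible by 3}. No integer assignment can satisfy these jointly:

  - 3x + 2y = 2: is a linear equation tying the variables together
  - y is divisible by 3: restricts y to multiples of 3

Modular obstruction: writing y = 3y', every remaining term of the linear equation is divisible by 3, so the left side is ≡ 0 (mod 3); but the right side 2 ≡ 2 (mod 3). No integers can satisfy it.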